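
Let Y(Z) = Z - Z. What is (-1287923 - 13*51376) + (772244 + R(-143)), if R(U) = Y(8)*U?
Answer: -1183567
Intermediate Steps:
Y(Z) = 0
R(U) = 0 (R(U) = 0*U = 0)
(-1287923 - 13*51376) + (772244 + R(-143)) = (-1287923 - 13*51376) + (772244 + 0) = (-1287923 - 667888) + 772244 = -1955811 + 772244 = -1183567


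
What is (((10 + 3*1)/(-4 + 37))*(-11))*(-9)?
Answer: 39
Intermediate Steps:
(((10 + 3*1)/(-4 + 37))*(-11))*(-9) = (((10 + 3)/33)*(-11))*(-9) = ((13*(1/33))*(-11))*(-9) = ((13/33)*(-11))*(-9) = -13/3*(-9) = 39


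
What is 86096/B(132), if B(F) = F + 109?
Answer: 86096/241 ≈ 357.24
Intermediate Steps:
B(F) = 109 + F
86096/B(132) = 86096/(109 + 132) = 86096/241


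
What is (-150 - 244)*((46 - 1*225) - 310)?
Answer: 192666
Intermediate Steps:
(-150 - 244)*((46 - 1*225) - 310) = -394*((46 - 225) - 310) = -394*(-179 - 310) = -394*(-489) = 192666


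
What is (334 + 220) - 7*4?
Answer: 526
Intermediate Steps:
(334 + 220) - 7*4 = 554 - 28 = 526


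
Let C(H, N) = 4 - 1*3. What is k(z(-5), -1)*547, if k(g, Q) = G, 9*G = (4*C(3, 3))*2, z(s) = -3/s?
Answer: 4376/9 ≈ 486.22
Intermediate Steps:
C(H, N) = 1 (C(H, N) = 4 - 3 = 1)
G = 8/9 (G = ((4*1)*2)/9 = (4*2)/9 = (1/9)*8 = 8/9 ≈ 0.88889)
k(g, Q) = 8/9
k(z(-5), -1)*547 = (8/9)*547 = 4376/9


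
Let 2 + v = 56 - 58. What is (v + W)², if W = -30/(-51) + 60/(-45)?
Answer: 58564/2601 ≈ 22.516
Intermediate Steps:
v = -4 (v = -2 + (56 - 58) = -2 - 2 = -4)
W = -38/51 (W = -30*(-1/51) + 60*(-1/45) = 10/17 - 4/3 = -38/51 ≈ -0.74510)
(v + W)² = (-4 - 38/51)² = (-242/51)² = 58564/2601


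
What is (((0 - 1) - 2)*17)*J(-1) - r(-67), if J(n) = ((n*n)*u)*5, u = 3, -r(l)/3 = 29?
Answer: -678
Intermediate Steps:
r(l) = -87 (r(l) = -3*29 = -87)
J(n) = 15*n² (J(n) = ((n*n)*3)*5 = (n²*3)*5 = (3*n²)*5 = 15*n²)
(((0 - 1) - 2)*17)*J(-1) - r(-67) = (((0 - 1) - 2)*17)*(15*(-1)²) - 1*(-87) = ((-1 - 2)*17)*(15*1) + 87 = -3*17*15 + 87 = -51*15 + 87 = -765 + 87 = -678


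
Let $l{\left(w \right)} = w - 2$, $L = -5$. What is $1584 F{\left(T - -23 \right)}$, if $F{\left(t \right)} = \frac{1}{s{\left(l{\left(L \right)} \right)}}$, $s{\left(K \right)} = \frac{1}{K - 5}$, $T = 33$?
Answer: $-19008$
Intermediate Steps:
$l{\left(w \right)} = -2 + w$
$s{\left(K \right)} = \frac{1}{-5 + K}$
$F{\left(t \right)} = -12$ ($F{\left(t \right)} = \frac{1}{\frac{1}{-5 - 7}} = \frac{1}{\frac{1}{-12}} = \frac{1}{- \frac{1}{12}} = -12$)
$1584 F{\left(T - -23 \right)} = 1584 \left(-12\right) = -19008$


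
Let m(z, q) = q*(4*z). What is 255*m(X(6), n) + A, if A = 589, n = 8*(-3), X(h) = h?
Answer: -146291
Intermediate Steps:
n = -24
m(z, q) = 4*q*z
255*m(X(6), n) + A = 255*(4*(-24)*6) + 589 = 255*(-576) + 589 = -146880 + 589 = -146291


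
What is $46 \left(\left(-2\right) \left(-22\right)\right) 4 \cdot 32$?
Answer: $259072$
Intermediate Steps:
$46 \left(\left(-2\right) \left(-22\right)\right) 4 \cdot 32 = 46 \cdot 44 \cdot 128 = 2024 \cdot 128 = 259072$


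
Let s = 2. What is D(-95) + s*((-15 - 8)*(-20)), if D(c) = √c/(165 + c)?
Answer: 920 + I*√95/70 ≈ 920.0 + 0.13924*I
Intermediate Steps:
D(c) = √c/(165 + c)
D(-95) + s*((-15 - 8)*(-20)) = √(-95)/(165 - 95) + 2*((-15 - 8)*(-20)) = (I*√95)/70 + 2*(-23*(-20)) = (I*√95)*(1/70) + 2*460 = I*√95/70 + 920 = 920 + I*√95/70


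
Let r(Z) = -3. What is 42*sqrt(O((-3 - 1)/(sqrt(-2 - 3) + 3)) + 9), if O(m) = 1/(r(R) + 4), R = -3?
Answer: 42*sqrt(10) ≈ 132.82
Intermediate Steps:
O(m) = 1 (O(m) = 1/(-3 + 4) = 1/1 = 1)
42*sqrt(O((-3 - 1)/(sqrt(-2 - 3) + 3)) + 9) = 42*sqrt(1 + 9) = 42*sqrt(10)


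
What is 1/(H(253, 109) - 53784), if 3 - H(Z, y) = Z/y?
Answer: -109/5862382 ≈ -1.8593e-5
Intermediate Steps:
H(Z, y) = 3 - Z/y
1/(H(253, 109) - 53784) = 1/((3 - 1*253/109) - 53784) = 1/((3 - 1*253*1/109) - 53784) = 1/((3 - 253/109) - 53784) = 1/(74/109 - 53784) = 1/(-5862382/109) = -109/5862382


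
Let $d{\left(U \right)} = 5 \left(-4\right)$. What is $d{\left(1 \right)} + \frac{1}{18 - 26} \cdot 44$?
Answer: $- \frac{51}{2} \approx -25.5$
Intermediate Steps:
$d{\left(U \right)} = -20$
$d{\left(1 \right)} + \frac{1}{18 - 26} \cdot 44 = -20 + \frac{1}{18 - 26} \cdot 44 = -20 + \frac{1}{-8} \cdot 44 = -20 - \frac{11}{2} = - \frac{51}{2}$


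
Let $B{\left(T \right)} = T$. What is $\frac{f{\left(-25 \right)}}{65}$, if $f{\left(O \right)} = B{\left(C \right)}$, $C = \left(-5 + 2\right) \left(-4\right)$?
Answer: $\frac{12}{65} \approx 0.18462$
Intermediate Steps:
$C = 12$ ($C = \left(-3\right) \left(-4\right) = 12$)
$f{\left(O \right)} = 12$
$\frac{f{\left(-25 \right)}}{65} = \frac{12}{65}$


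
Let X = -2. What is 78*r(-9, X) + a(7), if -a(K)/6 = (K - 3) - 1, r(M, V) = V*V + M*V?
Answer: 1698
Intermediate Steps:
r(M, V) = V² + M*V
a(K) = 24 - 6*K (a(K) = -6*((K - 3) - 1) = -6*((-3 + K) - 1) = -6*(-4 + K) = 24 - 6*K)
78*r(-9, X) + a(7) = 78*(-2*(-9 - 2)) + (24 - 6*7) = 78*(-2*(-11)) + (24 - 42) = 78*22 - 18 = 1716 - 18 = 1698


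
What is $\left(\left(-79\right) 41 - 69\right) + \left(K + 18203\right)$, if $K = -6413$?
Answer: $8482$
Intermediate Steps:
$\left(\left(-79\right) 41 - 69\right) + \left(K + 18203\right) = \left(\left(-79\right) 41 - 69\right) + \left(-6413 + 18203\right) = \left(-3239 - 69\right) + 11790 = -3308 + 11790 = 8482$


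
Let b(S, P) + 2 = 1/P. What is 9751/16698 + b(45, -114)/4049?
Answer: 124919479/214098973 ≈ 0.58347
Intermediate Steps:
b(S, P) = -2 + 1/P
9751/16698 + b(45, -114)/4049 = 9751/16698 + (-2 + 1/(-114))/4049 = 9751*(1/16698) + (-2 - 1/114)*(1/4049) = 9751/16698 - 229/114*1/4049 = 9751/16698 - 229/461586 = 124919479/214098973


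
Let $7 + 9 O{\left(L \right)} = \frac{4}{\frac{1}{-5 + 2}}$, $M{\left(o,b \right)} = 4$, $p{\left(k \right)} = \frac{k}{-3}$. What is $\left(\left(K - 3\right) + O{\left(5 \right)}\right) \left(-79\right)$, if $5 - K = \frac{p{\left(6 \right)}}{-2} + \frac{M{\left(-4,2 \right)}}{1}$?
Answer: $\frac{3634}{9} \approx 403.78$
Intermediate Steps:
$p{\left(k \right)} = - \frac{k}{3}$ ($p{\left(k \right)} = k \left(- \frac{1}{3}\right) = - \frac{k}{3}$)
$O{\left(L \right)} = - \frac{19}{9}$ ($O{\left(L \right)} = - \frac{7}{9} + \frac{4 \frac{1}{\frac{1}{-5 + 2}}}{9} = - \frac{7}{9} + \frac{4 \frac{1}{\frac{1}{-3}}}{9} = - \frac{7}{9} + \frac{4 \frac{1}{- \frac{1}{3}}}{9} = - \frac{7}{9} + \frac{4 \left(-3\right)}{9} = - \frac{7}{9} + \frac{1}{9} \left(-12\right) = - \frac{7}{9} - \frac{4}{3} = - \frac{19}{9}$)
$K = 0$ ($K = 5 - \left(\frac{\left(- \frac{1}{3}\right) 6}{-2} + \frac{4}{1}\right) = 5 - \left(\left(-2\right) \left(- \frac{1}{2}\right) + 4 \cdot 1\right) = 5 - \left(1 + 4\right) = 5 - 5 = 0$)
$\left(\left(K - 3\right) + O{\left(5 \right)}\right) \left(-79\right) = \left(\left(0 - 3\right) - \frac{19}{9}\right) \left(-79\right) = \left(-3 - \frac{19}{9}\right) \left(-79\right) = \left(- \frac{46}{9}\right) \left(-79\right) = \frac{3634}{9}$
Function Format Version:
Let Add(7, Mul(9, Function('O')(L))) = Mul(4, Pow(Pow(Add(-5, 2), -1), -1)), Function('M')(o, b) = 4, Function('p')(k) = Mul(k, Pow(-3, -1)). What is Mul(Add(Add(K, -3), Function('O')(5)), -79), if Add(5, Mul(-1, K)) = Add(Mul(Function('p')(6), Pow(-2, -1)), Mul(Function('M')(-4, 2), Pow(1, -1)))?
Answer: Rational(3634, 9) ≈ 403.78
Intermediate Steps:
Function('p')(k) = Mul(Rational(-1, 3), k) (Function('p')(k) = Mul(k, Rational(-1, 3)) = Mul(Rational(-1, 3), k))
Function('O')(L) = Rational(-19, 9) (Function('O')(L) = Add(Rational(-7, 9), Mul(Rational(1, 9), Mul(4, Pow(Pow(Add(-5, 2), -1), -1)))) = Add(Rational(-7, 9), Mul(Rational(1, 9), Mul(4, Pow(Pow(-3, -1), -1)))) = Add(Rational(-7, 9), Mul(Rational(1, 9), Mul(4, Pow(Rational(-1, 3), -1)))) = Add(Rational(-7, 9), Mul(Rational(1, 9), Mul(4, -3))) = Add(Rational(-7, 9), Mul(Rational(1, 9), -12)) = Add(Rational(-7, 9), Rational(-4, 3)) = Rational(-19, 9))
K = 0 (K = Add(5, Mul(-1, Add(Mul(Mul(Rational(-1, 3), 6), Pow(-2, -1)), Mul(4, Pow(1, -1))))) = Add(5, Mul(-1, Add(Mul(-2, Rational(-1, 2)), Mul(4, 1)))) = Add(5, Mul(-1, Add(1, 4))) = Add(5, Mul(-1, 5)) = Add(5, -5) = 0)
Mul(Add(Add(K, -3), Function('O')(5)), -79) = Mul(Add(Add(0, -3), Rational(-19, 9)), -79) = Mul(Add(-3, Rational(-19, 9)), -79) = Mul(Rational(-46, 9), -79) = Rational(3634, 9)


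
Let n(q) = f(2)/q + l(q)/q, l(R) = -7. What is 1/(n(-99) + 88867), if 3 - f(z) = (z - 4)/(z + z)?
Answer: 198/17595673 ≈ 1.1253e-5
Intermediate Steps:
f(z) = 3 - (-4 + z)/(2*z) (f(z) = 3 - (z - 4)/(z + z) = 3 - (-4 + z)/(2*z))
n(q) = -7/(2*q) (n(q) = (5/2 + 2/2)/q - 7/q = (5/2 + 2*(½))/q - 7/q = (5/2 + 1)/q - 7/q = 7/(2*q) - 7/q = -7/(2*q))
1/(n(-99) + 88867) = 1/(-7/2/(-99) + 88867) = 1/(-7/2*(-1/99) + 88867) = 1/(7/198 + 88867) = 1/(17595673/198) = 198/17595673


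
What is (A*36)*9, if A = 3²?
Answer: 2916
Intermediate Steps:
A = 9
(A*36)*9 = (9*36)*9 = 324*9 = 2916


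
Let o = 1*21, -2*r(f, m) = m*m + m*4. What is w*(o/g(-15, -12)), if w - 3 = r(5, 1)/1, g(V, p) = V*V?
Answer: 7/150 ≈ 0.046667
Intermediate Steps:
g(V, p) = V²
r(f, m) = -2*m - m²/2 (r(f, m) = -(m*m + m*4)/2 = -(m² + 4*m)/2 = -2*m - m²/2)
o = 21
w = ½ (w = 3 - ½*1*(4 + 1)/1 = 3 - ½*1*5*1 = 3 - 5/2*1 = 3 - 5/2 = ½ ≈ 0.50000)
w*(o/g(-15, -12)) = (21/((-15)²))/2 = (21/225)/2 = (21*(1/225))/2 = (½)*(7/75) = 7/150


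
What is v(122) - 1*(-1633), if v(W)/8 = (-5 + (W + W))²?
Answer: 458601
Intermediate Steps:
v(W) = 8*(-5 + 2*W)² (v(W) = 8*(-5 + (W + W))² = 8*(-5 + 2*W)²)
v(122) - 1*(-1633) = 8*(-5 + 2*122)² - 1*(-1633) = 8*(-5 + 244)² + 1633 = 8*239² + 1633 = 8*57121 + 1633 = 456968 + 1633 = 458601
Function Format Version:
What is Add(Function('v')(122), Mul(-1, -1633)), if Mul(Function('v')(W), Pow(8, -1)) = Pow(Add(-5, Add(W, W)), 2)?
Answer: 458601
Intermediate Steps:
Function('v')(W) = Mul(8, Pow(Add(-5, Mul(2, W)), 2)) (Function('v')(W) = Mul(8, Pow(Add(-5, Add(W, W)), 2)) = Mul(8, Pow(Add(-5, Mul(2, W)), 2)))
Add(Function('v')(122), Mul(-1, -1633)) = Add(Mul(8, Pow(Add(-5, Mul(2, 122)), 2)), Mul(-1, -1633)) = Add(Mul(8, Pow(Add(-5, 244), 2)), 1633) = Add(Mul(8, Pow(239, 2)), 1633) = Add(Mul(8, 57121), 1633) = Add(456968, 1633) = 458601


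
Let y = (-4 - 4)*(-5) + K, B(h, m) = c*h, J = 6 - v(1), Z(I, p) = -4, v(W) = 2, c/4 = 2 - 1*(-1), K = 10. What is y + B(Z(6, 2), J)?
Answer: 2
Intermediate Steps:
c = 12 (c = 4*(2 - 1*(-1)) = 4*(2 + 1) = 4*3 = 12)
J = 4 (J = 6 - 1*2 = 6 - 2 = 4)
B(h, m) = 12*h
y = 50 (y = (-4 - 4)*(-5) + 10 = -8*(-5) + 10 = 40 + 10 = 50)
y + B(Z(6, 2), J) = 50 + 12*(-4) = 50 - 48 = 2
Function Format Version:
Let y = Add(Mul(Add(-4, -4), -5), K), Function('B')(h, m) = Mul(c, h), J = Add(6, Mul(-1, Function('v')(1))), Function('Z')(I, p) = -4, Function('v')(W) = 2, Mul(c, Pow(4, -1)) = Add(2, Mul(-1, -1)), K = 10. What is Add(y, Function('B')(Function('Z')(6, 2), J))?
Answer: 2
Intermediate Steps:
c = 12 (c = Mul(4, Add(2, Mul(-1, -1))) = Mul(4, Add(2, 1)) = Mul(4, 3) = 12)
J = 4 (J = Add(6, Mul(-1, 2)) = Add(6, -2) = 4)
Function('B')(h, m) = Mul(12, h)
y = 50 (y = Add(Mul(Add(-4, -4), -5), 10) = Add(Mul(-8, -5), 10) = Add(40, 10) = 50)
Add(y, Function('B')(Function('Z')(6, 2), J)) = Add(50, Mul(12, -4)) = Add(50, -48) = 2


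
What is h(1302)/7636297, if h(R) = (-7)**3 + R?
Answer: 959/7636297 ≈ 0.00012558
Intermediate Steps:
h(R) = -343 + R
h(1302)/7636297 = (-343 + 1302)/7636297 = 959*(1/7636297) = 959/7636297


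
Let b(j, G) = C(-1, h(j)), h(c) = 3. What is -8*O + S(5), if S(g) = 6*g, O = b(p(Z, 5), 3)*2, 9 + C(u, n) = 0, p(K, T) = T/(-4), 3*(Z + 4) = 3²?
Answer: 174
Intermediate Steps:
Z = -1 (Z = -4 + (⅓)*3² = -4 + (⅓)*9 = -4 + 3 = -1)
p(K, T) = -T/4 (p(K, T) = T*(-¼) = -T/4)
C(u, n) = -9 (C(u, n) = -9 + 0 = -9)
b(j, G) = -9
O = -18 (O = -9*2 = -18)
-8*O + S(5) = -8*(-18) + 6*5 = 144 + 30 = 174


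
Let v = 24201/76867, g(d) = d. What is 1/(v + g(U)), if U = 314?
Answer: 76867/24160439 ≈ 0.0031815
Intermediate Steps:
v = 24201/76867 (v = 24201*(1/76867) = 24201/76867 ≈ 0.31484)
1/(v + g(U)) = 1/(24201/76867 + 314) = 1/(24160439/76867) = 76867/24160439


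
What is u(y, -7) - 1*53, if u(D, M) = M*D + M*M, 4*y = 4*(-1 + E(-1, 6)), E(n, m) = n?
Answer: 10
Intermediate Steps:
y = -2 (y = (4*(-1 - 1))/4 = (4*(-2))/4 = (¼)*(-8) = -2)
u(D, M) = M² + D*M (u(D, M) = D*M + M² = M² + D*M)
u(y, -7) - 1*53 = -7*(-2 - 7) - 1*53 = -7*(-9) - 53 = 63 - 53 = 10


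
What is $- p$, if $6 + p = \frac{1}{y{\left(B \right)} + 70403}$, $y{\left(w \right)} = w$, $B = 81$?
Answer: $\frac{422903}{70484} \approx 6.0$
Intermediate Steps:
$p = - \frac{422903}{70484}$ ($p = -6 + \frac{1}{81 + 70403} = -6 + \frac{1}{70484} = - \frac{422903}{70484} \approx -6.0$)
$- p = \left(-1\right) \left(- \frac{422903}{70484}\right) = \frac{422903}{70484}$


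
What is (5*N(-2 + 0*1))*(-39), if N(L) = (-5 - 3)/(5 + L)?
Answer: 520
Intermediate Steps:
N(L) = -8/(5 + L)
(5*N(-2 + 0*1))*(-39) = (5*(-8/(5 + (-2 + 0*1))))*(-39) = (5*(-8/(5 + (-2 + 0))))*(-39) = (5*(-8/(5 - 2)))*(-39) = (5*(-8/3))*(-39) = -40/3*(-39) = 520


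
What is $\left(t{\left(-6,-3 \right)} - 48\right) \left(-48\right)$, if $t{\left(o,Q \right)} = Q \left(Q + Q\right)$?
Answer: $1440$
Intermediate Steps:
$t{\left(o,Q \right)} = 2 Q^{2}$ ($t{\left(o,Q \right)} = Q 2 Q = 2 Q^{2}$)
$\left(t{\left(-6,-3 \right)} - 48\right) \left(-48\right) = \left(2 \left(-3\right)^{2} - 48\right) \left(-48\right) = \left(2 \cdot 9 - 48\right) \left(-48\right) = \left(18 - 48\right) \left(-48\right) = \left(-30\right) \left(-48\right) = 1440$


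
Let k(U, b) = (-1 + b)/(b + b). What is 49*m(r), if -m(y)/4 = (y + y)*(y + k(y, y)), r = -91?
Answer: -3228120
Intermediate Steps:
k(U, b) = (-1 + b)/(2*b) (k(U, b) = (-1 + b)/((2*b)) = (-1 + b)*(1/(2*b)) = (-1 + b)/(2*b))
m(y) = -8*y*(y + (-1 + y)/(2*y)) (m(y) = -4*(y + y)*(y + (-1 + y)/(2*y)) = -4*2*y*(y + (-1 + y)/(2*y)) = -8*y*(y + (-1 + y)/(2*y)))
49*m(r) = 49*(4 - 8*(-91)² - 4*(-91)) = 49*(4 - 8*8281 + 364) = 49*(4 - 66248 + 364) = 49*(-65880) = -3228120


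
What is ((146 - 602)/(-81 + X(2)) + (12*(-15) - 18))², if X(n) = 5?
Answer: 36864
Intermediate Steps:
((146 - 602)/(-81 + X(2)) + (12*(-15) - 18))² = ((146 - 602)/(-81 + 5) + (12*(-15) - 18))² = (-456/(-76) + (-180 - 18))² = (-456*(-1/76) - 198)² = (6 - 198)² = (-192)² = 36864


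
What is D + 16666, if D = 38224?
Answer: 54890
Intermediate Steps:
D + 16666 = 38224 + 16666 = 54890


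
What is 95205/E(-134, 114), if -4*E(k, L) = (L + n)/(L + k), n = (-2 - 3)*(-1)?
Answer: 7616400/119 ≈ 64003.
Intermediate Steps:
n = 5 (n = -5*(-1) = 5)
E(k, L) = -(5 + L)/(4*(L + k)) (E(k, L) = -(L + 5)/(4*(L + k)) = -(5 + L)/(4*(L + k)))
95205/E(-134, 114) = 95205/(((-5 - 1*114)/(4*(114 - 134)))) = 95205/(((¼)*(-5 - 114)/(-20))) = 95205/(((¼)*(-1/20)*(-119))) = 95205/(119/80) = 95205*(80/119) = 7616400/119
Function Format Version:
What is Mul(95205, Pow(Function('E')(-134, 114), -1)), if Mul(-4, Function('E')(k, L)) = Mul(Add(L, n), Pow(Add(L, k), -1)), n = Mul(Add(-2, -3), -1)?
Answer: Rational(7616400, 119) ≈ 64003.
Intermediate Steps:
n = 5 (n = Mul(-5, -1) = 5)
Function('E')(k, L) = Mul(Rational(-1, 4), Pow(Add(L, k), -1), Add(5, L)) (Function('E')(k, L) = Mul(Rational(-1, 4), Mul(Add(L, 5), Pow(Add(L, k), -1))) = Mul(Rational(-1, 4), Mul(Add(5, L), Pow(Add(L, k), -1))) = Mul(Rational(-1, 4), Mul(Pow(Add(L, k), -1), Add(5, L))) = Mul(Rational(-1, 4), Pow(Add(L, k), -1), Add(5, L)))
Mul(95205, Pow(Function('E')(-134, 114), -1)) = Mul(95205, Pow(Mul(Rational(1, 4), Pow(Add(114, -134), -1), Add(-5, Mul(-1, 114))), -1)) = Mul(95205, Pow(Mul(Rational(1, 4), Pow(-20, -1), Add(-5, -114)), -1)) = Mul(95205, Pow(Mul(Rational(1, 4), Rational(-1, 20), -119), -1)) = Mul(95205, Pow(Rational(119, 80), -1)) = Mul(95205, Rational(80, 119)) = Rational(7616400, 119)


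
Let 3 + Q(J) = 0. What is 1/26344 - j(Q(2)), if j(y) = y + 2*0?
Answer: 79033/26344 ≈ 3.0000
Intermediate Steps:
Q(J) = -3 (Q(J) = -3 + 0 = -3)
j(y) = y (j(y) = y + 0 = y)
1/26344 - j(Q(2)) = 1/26344 - 1*(-3) = 1/26344 + 3 = 79033/26344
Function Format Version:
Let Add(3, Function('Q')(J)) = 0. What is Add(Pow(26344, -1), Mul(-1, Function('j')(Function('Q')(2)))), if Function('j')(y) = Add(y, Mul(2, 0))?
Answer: Rational(79033, 26344) ≈ 3.0000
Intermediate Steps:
Function('Q')(J) = -3 (Function('Q')(J) = Add(-3, 0) = -3)
Function('j')(y) = y (Function('j')(y) = Add(y, 0) = y)
Add(Pow(26344, -1), Mul(-1, Function('j')(Function('Q')(2)))) = Add(Pow(26344, -1), Mul(-1, -3)) = Add(Rational(1, 26344), 3) = Rational(79033, 26344)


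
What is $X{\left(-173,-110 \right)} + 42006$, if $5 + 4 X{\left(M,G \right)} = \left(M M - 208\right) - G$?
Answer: $\frac{98925}{2} \approx 49463.0$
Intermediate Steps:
$X{\left(M,G \right)} = - \frac{213}{4} - \frac{G}{4} + \frac{M^{2}}{4}$ ($X{\left(M,G \right)} = - \frac{5}{4} + \frac{\left(M M - 208\right) - G}{4} = - \frac{5}{4} + \frac{\left(M^{2} - 208\right) - G}{4} = - \frac{5}{4} + \frac{\left(-208 + M^{2}\right) - G}{4} = - \frac{5}{4} + \frac{-208 + M^{2} - G}{4} = - \frac{5}{4} - \left(52 - \frac{M^{2}}{4} + \frac{G}{4}\right) = - \frac{213}{4} - \frac{G}{4} + \frac{M^{2}}{4}$)
$X{\left(-173,-110 \right)} + 42006 = \left(- \frac{213}{4} - - \frac{55}{2} + \frac{\left(-173\right)^{2}}{4}\right) + 42006 = \left(- \frac{213}{4} + \frac{55}{2} + \frac{1}{4} \cdot 29929\right) + 42006 = \left(- \frac{213}{4} + \frac{55}{2} + \frac{29929}{4}\right) + 42006 = \frac{14913}{2} + 42006 = \frac{98925}{2}$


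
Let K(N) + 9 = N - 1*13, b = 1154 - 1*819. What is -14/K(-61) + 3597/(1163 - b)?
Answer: 103381/22908 ≈ 4.5129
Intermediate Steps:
b = 335 (b = 1154 - 819 = 335)
K(N) = -22 + N (K(N) = -9 + (N - 1*13) = -9 + (N - 13) = -9 + (-13 + N) = -22 + N)
-14/K(-61) + 3597/(1163 - b) = -14/(-22 - 61) + 3597/(1163 - 1*335) = -14/(-83) + 3597/(1163 - 335) = -14*(-1/83) + 3597/828 = 14/83 + 3597*(1/828) = 14/83 + 1199/276 = 103381/22908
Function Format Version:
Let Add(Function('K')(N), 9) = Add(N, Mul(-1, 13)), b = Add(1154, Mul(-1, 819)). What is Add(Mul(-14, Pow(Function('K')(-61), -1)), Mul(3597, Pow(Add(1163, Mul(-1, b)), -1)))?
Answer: Rational(103381, 22908) ≈ 4.5129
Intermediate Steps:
b = 335 (b = Add(1154, -819) = 335)
Function('K')(N) = Add(-22, N) (Function('K')(N) = Add(-9, Add(N, Mul(-1, 13))) = Add(-9, Add(N, -13)) = Add(-9, Add(-13, N)) = Add(-22, N))
Add(Mul(-14, Pow(Function('K')(-61), -1)), Mul(3597, Pow(Add(1163, Mul(-1, b)), -1))) = Add(Mul(-14, Pow(Add(-22, -61), -1)), Mul(3597, Pow(Add(1163, Mul(-1, 335)), -1))) = Add(Mul(-14, Pow(-83, -1)), Mul(3597, Pow(Add(1163, -335), -1))) = Add(Mul(-14, Rational(-1, 83)), Mul(3597, Pow(828, -1))) = Add(Rational(14, 83), Mul(3597, Rational(1, 828))) = Add(Rational(14, 83), Rational(1199, 276)) = Rational(103381, 22908)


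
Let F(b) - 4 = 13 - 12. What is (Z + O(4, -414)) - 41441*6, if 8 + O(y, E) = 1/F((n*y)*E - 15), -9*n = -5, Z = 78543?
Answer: -850554/5 ≈ -1.7011e+5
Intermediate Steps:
n = 5/9 (n = -⅑*(-5) = 5/9 ≈ 0.55556)
F(b) = 5 (F(b) = 4 + (13 - 12) = 4 + 1 = 5)
O(y, E) = -39/5 (O(y, E) = -8 + 1/5 = -8 + ⅕ = -39/5)
(Z + O(4, -414)) - 41441*6 = (78543 - 39/5) - 41441*6 = 392676/5 - 248646 = -850554/5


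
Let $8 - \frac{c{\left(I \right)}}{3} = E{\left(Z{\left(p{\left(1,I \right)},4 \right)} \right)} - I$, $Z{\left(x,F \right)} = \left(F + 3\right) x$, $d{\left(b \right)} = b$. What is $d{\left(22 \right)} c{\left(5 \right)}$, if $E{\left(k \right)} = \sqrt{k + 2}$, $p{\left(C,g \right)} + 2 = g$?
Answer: $858 - 66 \sqrt{23} \approx 541.47$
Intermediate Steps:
$p{\left(C,g \right)} = -2 + g$
$Z{\left(x,F \right)} = x \left(3 + F\right)$ ($Z{\left(x,F \right)} = \left(3 + F\right) x = x \left(3 + F\right)$)
$E{\left(k \right)} = \sqrt{2 + k}$
$c{\left(I \right)} = 24 - 3 \sqrt{-12 + 7 I} + 3 I$ ($c{\left(I \right)} = 24 - 3 \left(\sqrt{2 + \left(-2 + I\right) \left(3 + 4\right)} - I\right) = 24 - 3 \left(\sqrt{2 + \left(-2 + I\right) 7} - I\right) = 24 - 3 \left(\sqrt{2 + \left(-14 + 7 I\right)} - I\right) = 24 - 3 \left(\sqrt{-12 + 7 I} - I\right) = 24 + \left(- 3 \sqrt{-12 + 7 I} + 3 I\right) = 24 - 3 \sqrt{-12 + 7 I} + 3 I$)
$d{\left(22 \right)} c{\left(5 \right)} = 22 \left(24 - 3 \sqrt{-12 + 7 \cdot 5} + 3 \cdot 5\right) = 22 \left(24 - 3 \sqrt{-12 + 35} + 15\right) = 22 \left(24 - 3 \sqrt{23} + 15\right) = 22 \left(39 - 3 \sqrt{23}\right) = 858 - 66 \sqrt{23}$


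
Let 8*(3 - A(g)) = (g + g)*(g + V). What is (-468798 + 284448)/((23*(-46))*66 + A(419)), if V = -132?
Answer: 737400/399553 ≈ 1.8456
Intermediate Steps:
A(g) = 3 - g*(-132 + g)/4 (A(g) = 3 - (g + g)*(g - 132)/8 = 3 - 2*g*(-132 + g)/8 = 3 - g*(-132 + g)/4)
(-468798 + 284448)/((23*(-46))*66 + A(419)) = (-468798 + 284448)/((23*(-46))*66 + (3 + 33*419 - ¼*419²)) = -184350/(-1058*66 + (3 + 13827 - ¼*175561)) = -184350/(-69828 + (3 + 13827 - 175561/4)) = -184350/(-69828 - 120241/4) = -184350/(-399553/4) = -184350*(-4/399553) = 737400/399553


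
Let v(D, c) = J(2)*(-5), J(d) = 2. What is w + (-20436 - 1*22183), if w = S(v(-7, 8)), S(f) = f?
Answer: -42629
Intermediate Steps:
v(D, c) = -10 (v(D, c) = 2*(-5) = -10)
w = -10
w + (-20436 - 1*22183) = -10 + (-20436 - 1*22183) = -10 + (-20436 - 22183) = -10 - 42619 = -42629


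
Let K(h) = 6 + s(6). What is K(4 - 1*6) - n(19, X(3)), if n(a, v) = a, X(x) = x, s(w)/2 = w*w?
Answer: 59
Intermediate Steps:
s(w) = 2*w² (s(w) = 2*(w*w) = 2*w²)
K(h) = 78 (K(h) = 6 + 2*6² = 6 + 2*36 = 6 + 72 = 78)
K(4 - 1*6) - n(19, X(3)) = 78 - 1*19 = 78 - 19 = 59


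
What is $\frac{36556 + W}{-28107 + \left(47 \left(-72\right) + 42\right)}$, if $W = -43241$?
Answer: $\frac{6685}{31449} \approx 0.21257$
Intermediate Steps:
$\frac{36556 + W}{-28107 + \left(47 \left(-72\right) + 42\right)} = \frac{36556 - 43241}{-28107 + \left(47 \left(-72\right) + 42\right)} = - \frac{6685}{-28107 + \left(-3384 + 42\right)} = - \frac{6685}{-28107 - 3342} = - \frac{6685}{-31449} = \left(-6685\right) \left(- \frac{1}{31449}\right) = \frac{6685}{31449}$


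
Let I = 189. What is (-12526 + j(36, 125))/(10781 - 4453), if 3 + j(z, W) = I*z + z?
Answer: -5689/6328 ≈ -0.89902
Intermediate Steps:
j(z, W) = -3 + 190*z (j(z, W) = -3 + (189*z + z) = -3 + 190*z)
(-12526 + j(36, 125))/(10781 - 4453) = (-12526 + (-3 + 190*36))/(10781 - 4453) = (-12526 + (-3 + 6840))/6328 = (-12526 + 6837)*(1/6328) = -5689*1/6328 = -5689/6328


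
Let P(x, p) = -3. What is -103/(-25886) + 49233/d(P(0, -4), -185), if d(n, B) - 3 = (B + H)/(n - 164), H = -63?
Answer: 30404637899/2769802 ≈ 10977.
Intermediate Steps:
d(n, B) = 3 + (-63 + B)/(-164 + n) (d(n, B) = 3 + (B - 63)/(n - 164) = 3 + (-63 + B)/(-164 + n))
-103/(-25886) + 49233/d(P(0, -4), -185) = -103/(-25886) + 49233/(((-555 - 185 + 3*(-3))/(-164 - 3))) = -103*(-1/25886) + 49233/(((-555 - 185 - 9)/(-167))) = 103/25886 + 49233/((-1/167*(-749))) = 103/25886 + 49233/(749/167) = 103/25886 + 49233*(167/749) = 103/25886 + 8221911/749 = 30404637899/2769802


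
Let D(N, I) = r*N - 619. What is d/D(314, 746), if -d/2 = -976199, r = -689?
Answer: -278914/30995 ≈ -8.9987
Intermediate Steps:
d = 1952398 (d = -2*(-976199) = 1952398)
D(N, I) = -619 - 689*N (D(N, I) = -689*N - 619 = -619 - 689*N)
d/D(314, 746) = 1952398/(-619 - 689*314) = 1952398/(-619 - 216346) = 1952398/(-216965) = 1952398*(-1/216965) = -278914/30995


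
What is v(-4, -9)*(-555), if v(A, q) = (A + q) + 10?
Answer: 1665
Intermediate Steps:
v(A, q) = 10 + A + q
v(-4, -9)*(-555) = (10 - 4 - 9)*(-555) = -3*(-555) = 1665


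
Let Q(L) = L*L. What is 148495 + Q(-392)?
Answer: 302159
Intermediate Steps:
Q(L) = L²
148495 + Q(-392) = 148495 + (-392)² = 148495 + 153664 = 302159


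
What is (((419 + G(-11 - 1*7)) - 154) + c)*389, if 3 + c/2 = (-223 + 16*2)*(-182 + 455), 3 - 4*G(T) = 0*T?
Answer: -161864845/4 ≈ -4.0466e+7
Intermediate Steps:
G(T) = ¾ (G(T) = ¾ - 0*T = ¾ - ¼*0 = ¾ + 0 = ¾)
c = -104292 (c = -6 + 2*((-223 + 16*2)*(-182 + 455)) = -6 + 2*((-223 + 32)*273) = -6 + 2*(-191*273) = -6 + 2*(-52143) = -6 - 104286 = -104292)
(((419 + G(-11 - 1*7)) - 154) + c)*389 = (((419 + ¾) - 154) - 104292)*389 = ((1679/4 - 154) - 104292)*389 = (1063/4 - 104292)*389 = -416105/4*389 = -161864845/4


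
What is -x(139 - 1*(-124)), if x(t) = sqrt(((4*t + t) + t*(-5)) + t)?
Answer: -sqrt(263) ≈ -16.217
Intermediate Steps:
x(t) = sqrt(t) (x(t) = sqrt((5*t - 5*t) + t) = sqrt(0 + t) = sqrt(t))
-x(139 - 1*(-124)) = -sqrt(139 - 1*(-124)) = -sqrt(139 + 124) = -sqrt(263)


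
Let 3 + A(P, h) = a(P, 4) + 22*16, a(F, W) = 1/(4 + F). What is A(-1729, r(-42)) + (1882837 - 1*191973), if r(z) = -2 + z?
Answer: 2917342424/1725 ≈ 1.6912e+6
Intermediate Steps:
A(P, h) = 349 + 1/(4 + P) (A(P, h) = -3 + (1/(4 + P) + 22*16) = -3 + (1/(4 + P) + 352) = -3 + (352 + 1/(4 + P)) = 349 + 1/(4 + P))
A(-1729, r(-42)) + (1882837 - 1*191973) = (1397 + 349*(-1729))/(4 - 1729) + (1882837 - 1*191973) = (1397 - 603421)/(-1725) + (1882837 - 191973) = -1/1725*(-602024) + 1690864 = 602024/1725 + 1690864 = 2917342424/1725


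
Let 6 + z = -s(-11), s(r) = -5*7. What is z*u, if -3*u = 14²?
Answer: -5684/3 ≈ -1894.7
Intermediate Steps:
s(r) = -35
u = -196/3 (u = -⅓*14² = -⅓*196 = -196/3 ≈ -65.333)
z = 29 (z = -6 - 1*(-35) = -6 + 35 = 29)
z*u = 29*(-196/3) = -5684/3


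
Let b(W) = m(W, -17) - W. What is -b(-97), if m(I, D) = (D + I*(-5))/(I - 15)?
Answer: -2599/28 ≈ -92.821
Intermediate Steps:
m(I, D) = (D - 5*I)/(-15 + I)
b(W) = -W + (-17 - 5*W)/(-15 + W) (b(W) = (-17 - 5*W)/(-15 + W) - W = -W + (-17 - 5*W)/(-15 + W))
-b(-97) = -(-17 - 1*(-97)**2 + 10*(-97))/(-15 - 97) = -(-17 - 1*9409 - 970)/(-112) = -(-1)*(-17 - 9409 - 970)/112 = -(-1)*(-10396)/112 = -1*2599/28 = -2599/28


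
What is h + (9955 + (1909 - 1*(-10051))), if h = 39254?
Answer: 61169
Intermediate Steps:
h + (9955 + (1909 - 1*(-10051))) = 39254 + (9955 + (1909 - 1*(-10051))) = 39254 + (9955 + (1909 + 10051)) = 39254 + (9955 + 11960) = 39254 + 21915 = 61169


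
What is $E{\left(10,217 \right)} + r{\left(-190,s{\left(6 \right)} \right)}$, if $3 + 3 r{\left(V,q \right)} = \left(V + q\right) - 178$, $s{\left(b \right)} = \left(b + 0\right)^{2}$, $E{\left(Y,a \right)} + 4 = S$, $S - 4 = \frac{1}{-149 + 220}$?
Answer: $- \frac{23782}{213} \approx -111.65$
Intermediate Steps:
$S = \frac{285}{71}$ ($S = 4 + \frac{1}{-149 + 220} = 4 + \frac{1}{71} = \frac{285}{71} \approx 4.0141$)
$E{\left(Y,a \right)} = \frac{1}{71}$ ($E{\left(Y,a \right)} = -4 + \frac{285}{71} = \frac{1}{71}$)
$s{\left(b \right)} = b^{2}$
$r{\left(V,q \right)} = - \frac{181}{3} + \frac{V}{3} + \frac{q}{3}$ ($r{\left(V,q \right)} = -1 + \frac{\left(V + q\right) - 178}{3} = -1 + \frac{-178 + V + q}{3} = -1 + \left(- \frac{178}{3} + \frac{V}{3} + \frac{q}{3}\right) = - \frac{181}{3} + \frac{V}{3} + \frac{q}{3}$)
$E{\left(10,217 \right)} + r{\left(-190,s{\left(6 \right)} \right)} = \frac{1}{71} + \left(- \frac{181}{3} + \frac{1}{3} \left(-190\right) + \frac{6^{2}}{3}\right) = \frac{1}{71} - \frac{335}{3} = - \frac{23782}{213}$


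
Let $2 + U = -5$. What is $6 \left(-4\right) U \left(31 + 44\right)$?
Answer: $12600$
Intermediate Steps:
$U = -7$ ($U = -2 - 5 = -7$)
$6 \left(-4\right) U \left(31 + 44\right) = 6 \left(-4\right) \left(-7\right) \left(31 + 44\right) = \left(-24\right) \left(-7\right) 75 = 168 \cdot 75 = 12600$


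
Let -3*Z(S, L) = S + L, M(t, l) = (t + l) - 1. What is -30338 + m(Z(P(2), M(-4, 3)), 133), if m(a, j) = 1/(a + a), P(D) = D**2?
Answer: -121355/4 ≈ -30339.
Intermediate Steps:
M(t, l) = -1 + l + t (M(t, l) = (l + t) - 1 = -1 + l + t)
Z(S, L) = -L/3 - S/3 (Z(S, L) = -(S + L)/3 = -(L + S)/3 = -L/3 - S/3)
m(a, j) = 1/(2*a)
-30338 + m(Z(P(2), M(-4, 3)), 133) = -30338 + 1/(2*(-(-1 + 3 - 4)/3 - 1/3*2**2)) = -30338 + 1/(2*(-1/3*(-2) - 1/3*4)) = -30338 + 1/(2*(2/3 - 4/3)) = -30338 + 1/(2*(-2/3)) = -30338 + (1/2)*(-3/2) = -30338 - 3/4 = -121355/4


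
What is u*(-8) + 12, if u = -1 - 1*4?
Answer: 52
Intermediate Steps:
u = -5 (u = -1 - 4 = -5)
u*(-8) + 12 = -5*(-8) + 12 = 40 + 12 = 52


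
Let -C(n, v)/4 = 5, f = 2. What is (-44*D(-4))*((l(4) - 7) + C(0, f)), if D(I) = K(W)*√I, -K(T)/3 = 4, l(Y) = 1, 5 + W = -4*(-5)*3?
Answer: -27456*I ≈ -27456.0*I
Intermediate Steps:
W = 55 (W = -5 - 4*(-5)*3 = -5 + 20*3 = -5 + 60 = 55)
C(n, v) = -20 (C(n, v) = -4*5 = -20)
K(T) = -12 (K(T) = -3*4 = -12)
D(I) = -12*√I
(-44*D(-4))*((l(4) - 7) + C(0, f)) = (-(-528)*√(-4))*((1 - 7) - 20) = (-(-528)*2*I)*(-6 - 20) = -(-1056)*I*(-26) = (1056*I)*(-26) = -27456*I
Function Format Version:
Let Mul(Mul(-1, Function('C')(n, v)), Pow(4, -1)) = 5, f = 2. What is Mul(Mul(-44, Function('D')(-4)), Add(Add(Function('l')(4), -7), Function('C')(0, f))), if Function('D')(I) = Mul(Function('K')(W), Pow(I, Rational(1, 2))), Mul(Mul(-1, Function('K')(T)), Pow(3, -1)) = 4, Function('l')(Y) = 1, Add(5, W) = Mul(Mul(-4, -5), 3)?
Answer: Mul(-27456, I) ≈ Mul(-27456., I)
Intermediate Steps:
W = 55 (W = Add(-5, Mul(Mul(-4, -5), 3)) = Add(-5, Mul(20, 3)) = Add(-5, 60) = 55)
Function('C')(n, v) = -20 (Function('C')(n, v) = Mul(-4, 5) = -20)
Function('K')(T) = -12 (Function('K')(T) = Mul(-3, 4) = -12)
Function('D')(I) = Mul(-12, Pow(I, Rational(1, 2)))
Mul(Mul(-44, Function('D')(-4)), Add(Add(Function('l')(4), -7), Function('C')(0, f))) = Mul(Mul(-44, Mul(-12, Pow(-4, Rational(1, 2)))), Add(Add(1, -7), -20)) = Mul(Mul(-44, Mul(-12, Mul(2, I))), Add(-6, -20)) = Mul(Mul(-44, Mul(-24, I)), -26) = Mul(Mul(1056, I), -26) = Mul(-27456, I)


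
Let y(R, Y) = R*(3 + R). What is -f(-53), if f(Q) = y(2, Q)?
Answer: -10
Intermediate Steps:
f(Q) = 10 (f(Q) = 2*(3 + 2) = 2*5 = 10)
-f(-53) = -1*10 = -10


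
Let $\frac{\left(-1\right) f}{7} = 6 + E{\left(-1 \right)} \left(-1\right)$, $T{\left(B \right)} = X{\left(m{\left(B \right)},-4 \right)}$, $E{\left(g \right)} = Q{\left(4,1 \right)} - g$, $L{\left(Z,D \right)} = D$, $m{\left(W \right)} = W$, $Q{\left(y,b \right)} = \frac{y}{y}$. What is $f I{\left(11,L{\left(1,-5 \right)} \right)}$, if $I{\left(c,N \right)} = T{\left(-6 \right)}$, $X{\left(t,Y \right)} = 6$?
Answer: $-168$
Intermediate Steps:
$Q{\left(y,b \right)} = 1$
$E{\left(g \right)} = 1 - g$
$T{\left(B \right)} = 6$
$I{\left(c,N \right)} = 6$
$f = -28$ ($f = - 7 \left(6 + \left(1 - -1\right) \left(-1\right)\right) = - 7 \left(6 + \left(1 + 1\right) \left(-1\right)\right) = - 7 \left(6 + 2 \left(-1\right)\right) = - 7 \left(6 - 2\right) = \left(-7\right) 4 = -28$)
$f I{\left(11,L{\left(1,-5 \right)} \right)} = \left(-28\right) 6 = -168$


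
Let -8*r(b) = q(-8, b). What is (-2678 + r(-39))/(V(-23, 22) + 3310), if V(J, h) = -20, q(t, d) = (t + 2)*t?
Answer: -1342/1645 ≈ -0.81581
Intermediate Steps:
q(t, d) = t*(2 + t) (q(t, d) = (2 + t)*t = t*(2 + t))
r(b) = -6 (r(b) = -(-1)*(2 - 8) = -(-1)*(-6) = -⅛*48 = -6)
(-2678 + r(-39))/(V(-23, 22) + 3310) = (-2678 - 6)/(-20 + 3310) = -2684/3290 = -2684*1/3290 = -1342/1645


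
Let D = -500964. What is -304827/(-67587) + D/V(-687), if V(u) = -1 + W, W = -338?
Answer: 3773554469/2545777 ≈ 1482.3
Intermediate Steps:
V(u) = -339 (V(u) = -1 - 338 = -339)
-304827/(-67587) + D/V(-687) = -304827/(-67587) - 500964/(-339) = -304827*(-1/67587) - 500964*(-1/339) = 101609/22529 + 166988/113 = 3773554469/2545777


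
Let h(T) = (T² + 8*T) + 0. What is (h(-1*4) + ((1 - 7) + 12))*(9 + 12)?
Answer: -210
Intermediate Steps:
h(T) = T² + 8*T
(h(-1*4) + ((1 - 7) + 12))*(9 + 12) = ((-1*4)*(8 - 1*4) + ((1 - 7) + 12))*(9 + 12) = (-4*(8 - 4) + (-6 + 12))*21 = (-4*4 + 6)*21 = (-16 + 6)*21 = -10*21 = -210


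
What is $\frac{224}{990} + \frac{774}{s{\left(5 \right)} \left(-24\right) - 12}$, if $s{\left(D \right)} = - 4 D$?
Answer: $\frac{24197}{12870} \approx 1.8801$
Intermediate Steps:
$\frac{224}{990} + \frac{774}{s{\left(5 \right)} \left(-24\right) - 12} = \frac{224}{990} + \frac{774}{\left(-4\right) 5 \left(-24\right) - 12} = 224 \cdot \frac{1}{990} + \frac{774}{\left(-20\right) \left(-24\right) - 12} = \frac{112}{495} + \frac{774}{480 - 12} = \frac{112}{495} + \frac{774}{468} = \frac{112}{495} + 774 \cdot \frac{1}{468} = \frac{112}{495} + \frac{43}{26} = \frac{24197}{12870}$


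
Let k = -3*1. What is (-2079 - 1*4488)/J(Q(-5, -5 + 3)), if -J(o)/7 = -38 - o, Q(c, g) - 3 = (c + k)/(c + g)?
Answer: -6567/295 ≈ -22.261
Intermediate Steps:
k = -3
Q(c, g) = 3 + (-3 + c)/(c + g) (Q(c, g) = 3 + (c - 3)/(c + g) = 3 + (-3 + c)/(c + g))
J(o) = 266 + 7*o (J(o) = -7*(-38 - o) = 266 + 7*o)
(-2079 - 1*4488)/J(Q(-5, -5 + 3)) = (-2079 - 1*4488)/(266 + 7*((-3 + 3*(-5 + 3) + 4*(-5))/(-5 + (-5 + 3)))) = (-2079 - 4488)/(266 + 7*((-3 + 3*(-2) - 20)/(-5 - 2))) = -6567/(266 + 7*((-3 - 6 - 20)/(-7))) = -6567/(266 + 7*(-⅐*(-29))) = -6567/(266 + 7*(29/7)) = -6567/(266 + 29) = -6567/295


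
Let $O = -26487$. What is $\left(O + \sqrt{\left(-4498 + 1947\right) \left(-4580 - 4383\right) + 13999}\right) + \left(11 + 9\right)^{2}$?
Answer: $-26087 + 18 \sqrt{70613} \approx -21304.0$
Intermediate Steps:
$\left(O + \sqrt{\left(-4498 + 1947\right) \left(-4580 - 4383\right) + 13999}\right) + \left(11 + 9\right)^{2} = \left(-26487 + \sqrt{\left(-4498 + 1947\right) \left(-4580 - 4383\right) + 13999}\right) + \left(11 + 9\right)^{2} = \left(-26487 + \sqrt{\left(-2551\right) \left(-8963\right) + 13999}\right) + 20^{2} = \left(-26487 + \sqrt{22864613 + 13999}\right) + 400 = \left(-26487 + \sqrt{22878612}\right) + 400 = \left(-26487 + 18 \sqrt{70613}\right) + 400 = -26087 + 18 \sqrt{70613}$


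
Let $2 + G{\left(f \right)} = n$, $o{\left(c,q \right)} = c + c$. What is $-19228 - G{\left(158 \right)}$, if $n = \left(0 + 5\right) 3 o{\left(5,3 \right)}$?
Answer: $-19376$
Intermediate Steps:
$o{\left(c,q \right)} = 2 c$
$n = 150$ ($n = \left(0 + 5\right) 3 \cdot 2 \cdot 5 = 5 \cdot 3 \cdot 10 = 15 \cdot 10 = 150$)
$G{\left(f \right)} = 148$ ($G{\left(f \right)} = -2 + 150 = 148$)
$-19228 - G{\left(158 \right)} = -19228 - 148 = -19376$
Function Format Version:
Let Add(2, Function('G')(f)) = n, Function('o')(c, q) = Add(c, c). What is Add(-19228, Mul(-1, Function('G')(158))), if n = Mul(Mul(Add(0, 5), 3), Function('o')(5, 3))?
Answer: -19376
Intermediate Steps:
Function('o')(c, q) = Mul(2, c)
n = 150 (n = Mul(Mul(Add(0, 5), 3), Mul(2, 5)) = Mul(Mul(5, 3), 10) = Mul(15, 10) = 150)
Function('G')(f) = 148 (Function('G')(f) = Add(-2, 150) = 148)
Add(-19228, Mul(-1, Function('G')(158))) = Add(-19228, Mul(-1, 148)) = Add(-19228, -148) = -19376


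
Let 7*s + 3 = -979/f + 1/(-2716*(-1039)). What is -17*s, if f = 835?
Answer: 167136900477/16494145780 ≈ 10.133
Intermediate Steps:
s = -9831582381/16494145780 (s = -3/7 + (-979/835 + 1/(-2716*(-1039)))/7 = -3/7 + (-979*1/835 - 1/2716*(-1/1039))/7 = -3/7 + (-979/835 + 1/2821924)/7 = -3/7 + (⅐)*(-2762662761/2356306540) = -3/7 - 2762662761/16494145780 = -9831582381/16494145780 ≈ -0.59606)
-17*s = -17*(-9831582381/16494145780) = 167136900477/16494145780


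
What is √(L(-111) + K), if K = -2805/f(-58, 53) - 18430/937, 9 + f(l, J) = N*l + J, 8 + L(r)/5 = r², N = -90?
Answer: √93579842686067395/1233092 ≈ 248.08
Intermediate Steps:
L(r) = -40 + 5*r²
f(l, J) = -9 + J - 90*l (f(l, J) = -9 + (-90*l + J) = -9 + (J - 90*l) = -9 + J - 90*l)
K = -99643805/4932368 (K = -2805/(-9 + 53 - 90*(-58)) - 18430/937 = -2805/(-9 + 53 + 5220) - 18430*1/937 = -2805/5264 - 18430/937 = -99643805/4932368 ≈ -20.202)
√(L(-111) + K) = √((-40 + 5*(-111)²) - 99643805/4932368) = √((-40 + 5*12321) - 99643805/4932368) = √((-40 + 61605) - 99643805/4932368) = √(61565 - 99643805/4932368) = √(303561592115/4932368) = √93579842686067395/1233092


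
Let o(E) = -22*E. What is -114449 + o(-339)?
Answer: -106991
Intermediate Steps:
-114449 + o(-339) = -114449 - 22*(-339) = -114449 + 7458 = -106991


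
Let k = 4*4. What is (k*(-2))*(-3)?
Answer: 96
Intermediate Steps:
k = 16
(k*(-2))*(-3) = (16*(-2))*(-3) = -32*(-3) = 96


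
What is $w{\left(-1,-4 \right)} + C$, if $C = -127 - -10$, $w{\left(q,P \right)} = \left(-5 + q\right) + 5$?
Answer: $-118$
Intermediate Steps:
$w{\left(q,P \right)} = q$
$C = -117$ ($C = -127 + \left(-6 + 16\right) = -127 + 10 = -117$)
$w{\left(-1,-4 \right)} + C = -1 - 117 = -118$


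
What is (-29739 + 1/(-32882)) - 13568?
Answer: -1424020775/32882 ≈ -43307.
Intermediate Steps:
(-29739 + 1/(-32882)) - 13568 = (-29739 - 1/32882) - 13568 = -977877799/32882 - 13568 = -1424020775/32882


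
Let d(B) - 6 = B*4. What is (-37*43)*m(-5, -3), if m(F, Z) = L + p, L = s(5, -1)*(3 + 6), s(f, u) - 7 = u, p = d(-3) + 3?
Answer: -81141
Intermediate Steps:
d(B) = 6 + 4*B (d(B) = 6 + B*4 = 6 + 4*B)
p = -3 (p = (6 + 4*(-3)) + 3 = (6 - 12) + 3 = -6 + 3 = -3)
s(f, u) = 7 + u
L = 54 (L = (7 - 1)*(3 + 6) = 6*9 = 54)
m(F, Z) = 51 (m(F, Z) = 54 - 3 = 51)
(-37*43)*m(-5, -3) = -37*43*51 = -1591*51 = -81141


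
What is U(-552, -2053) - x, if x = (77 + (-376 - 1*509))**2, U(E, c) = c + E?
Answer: -655469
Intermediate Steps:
U(E, c) = E + c
x = 652864 (x = (77 + (-376 - 509))**2 = (77 - 885)**2 = (-808)**2 = 652864)
U(-552, -2053) - x = (-552 - 2053) - 1*652864 = -2605 - 652864 = -655469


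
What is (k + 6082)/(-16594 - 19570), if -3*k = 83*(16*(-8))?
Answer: -14435/54246 ≈ -0.26610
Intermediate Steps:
k = 10624/3 (k = -83*16*(-8)/3 = -83*(-128)/3 = -1/3*(-10624) = 10624/3 ≈ 3541.3)
(k + 6082)/(-16594 - 19570) = (10624/3 + 6082)/(-16594 - 19570) = (28870/3)/(-36164) = (28870/3)*(-1/36164) = -14435/54246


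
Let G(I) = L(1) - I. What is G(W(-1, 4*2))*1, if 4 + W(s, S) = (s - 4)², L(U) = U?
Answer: -20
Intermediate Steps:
W(s, S) = -4 + (-4 + s)² (W(s, S) = -4 + (s - 4)² = -4 + (-4 + s)²)
G(I) = 1 - I
G(W(-1, 4*2))*1 = (1 - (-4 + (-4 - 1)²))*1 = (1 - (-4 + (-5)²))*1 = (1 - (-4 + 25))*1 = (1 - 1*21)*1 = (1 - 21)*1 = -20*1 = -20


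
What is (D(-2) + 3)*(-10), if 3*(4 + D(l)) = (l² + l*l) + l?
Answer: -10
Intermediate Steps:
D(l) = -4 + l/3 + 2*l²/3 (D(l) = -4 + ((l² + l*l) + l)/3 = -4 + ((l² + l²) + l)/3 = -4 + (2*l² + l)/3 = -4 + (l + 2*l²)/3 = -4 + (l/3 + 2*l²/3) = -4 + l/3 + 2*l²/3)
(D(-2) + 3)*(-10) = ((-4 + (⅓)*(-2) + (⅔)*(-2)²) + 3)*(-10) = ((-4 - ⅔ + (⅔)*4) + 3)*(-10) = ((-4 - ⅔ + 8/3) + 3)*(-10) = (-2 + 3)*(-10) = 1*(-10) = -10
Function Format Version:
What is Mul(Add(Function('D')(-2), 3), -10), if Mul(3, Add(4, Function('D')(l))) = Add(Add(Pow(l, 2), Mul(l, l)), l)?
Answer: -10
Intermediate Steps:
Function('D')(l) = Add(-4, Mul(Rational(1, 3), l), Mul(Rational(2, 3), Pow(l, 2))) (Function('D')(l) = Add(-4, Mul(Rational(1, 3), Add(Add(Pow(l, 2), Mul(l, l)), l))) = Add(-4, Mul(Rational(1, 3), Add(Add(Pow(l, 2), Pow(l, 2)), l))) = Add(-4, Mul(Rational(1, 3), Add(Mul(2, Pow(l, 2)), l))) = Add(-4, Mul(Rational(1, 3), Add(l, Mul(2, Pow(l, 2))))) = Add(-4, Add(Mul(Rational(1, 3), l), Mul(Rational(2, 3), Pow(l, 2)))) = Add(-4, Mul(Rational(1, 3), l), Mul(Rational(2, 3), Pow(l, 2))))
Mul(Add(Function('D')(-2), 3), -10) = Mul(Add(Add(-4, Mul(Rational(1, 3), -2), Mul(Rational(2, 3), Pow(-2, 2))), 3), -10) = Mul(Add(Add(-4, Rational(-2, 3), Mul(Rational(2, 3), 4)), 3), -10) = Mul(Add(Add(-4, Rational(-2, 3), Rational(8, 3)), 3), -10) = Mul(Add(-2, 3), -10) = Mul(1, -10) = -10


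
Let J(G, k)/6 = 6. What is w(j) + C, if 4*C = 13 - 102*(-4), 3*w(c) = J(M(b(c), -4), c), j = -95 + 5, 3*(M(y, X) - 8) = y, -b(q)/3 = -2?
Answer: 469/4 ≈ 117.25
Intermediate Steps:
b(q) = 6 (b(q) = -3*(-2) = 6)
M(y, X) = 8 + y/3
J(G, k) = 36 (J(G, k) = 6*6 = 36)
j = -90
w(c) = 12 (w(c) = (⅓)*36 = 12)
C = 421/4 (C = (13 - 102*(-4))/4 = (13 + 408)/4 = (¼)*421 = 421/4 ≈ 105.25)
w(j) + C = 12 + 421/4 = 469/4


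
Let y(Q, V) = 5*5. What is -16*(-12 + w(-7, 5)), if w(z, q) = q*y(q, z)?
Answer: -1808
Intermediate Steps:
y(Q, V) = 25
w(z, q) = 25*q (w(z, q) = q*25 = 25*q)
-16*(-12 + w(-7, 5)) = -16*(-12 + 25*5) = -16*(-12 + 125) = -16*113 = -1808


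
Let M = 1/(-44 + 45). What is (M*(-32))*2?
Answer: -64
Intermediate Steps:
M = 1 (M = 1/1 = 1)
(M*(-32))*2 = (1*(-32))*2 = -32*2 = -64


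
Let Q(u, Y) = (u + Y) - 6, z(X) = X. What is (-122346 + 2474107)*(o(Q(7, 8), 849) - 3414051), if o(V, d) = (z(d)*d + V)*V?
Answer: 7227523623879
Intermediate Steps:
Q(u, Y) = -6 + Y + u (Q(u, Y) = (Y + u) - 6 = -6 + Y + u)
o(V, d) = V*(V + d²) (o(V, d) = (d*d + V)*V = (d² + V)*V = (V + d²)*V = V*(V + d²))
(-122346 + 2474107)*(o(Q(7, 8), 849) - 3414051) = (-122346 + 2474107)*((-6 + 8 + 7)*((-6 + 8 + 7) + 849²) - 3414051) = 2351761*(9*(9 + 720801) - 3414051) = 2351761*(9*720810 - 3414051) = 2351761*(6487290 - 3414051) = 2351761*3073239 = 7227523623879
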